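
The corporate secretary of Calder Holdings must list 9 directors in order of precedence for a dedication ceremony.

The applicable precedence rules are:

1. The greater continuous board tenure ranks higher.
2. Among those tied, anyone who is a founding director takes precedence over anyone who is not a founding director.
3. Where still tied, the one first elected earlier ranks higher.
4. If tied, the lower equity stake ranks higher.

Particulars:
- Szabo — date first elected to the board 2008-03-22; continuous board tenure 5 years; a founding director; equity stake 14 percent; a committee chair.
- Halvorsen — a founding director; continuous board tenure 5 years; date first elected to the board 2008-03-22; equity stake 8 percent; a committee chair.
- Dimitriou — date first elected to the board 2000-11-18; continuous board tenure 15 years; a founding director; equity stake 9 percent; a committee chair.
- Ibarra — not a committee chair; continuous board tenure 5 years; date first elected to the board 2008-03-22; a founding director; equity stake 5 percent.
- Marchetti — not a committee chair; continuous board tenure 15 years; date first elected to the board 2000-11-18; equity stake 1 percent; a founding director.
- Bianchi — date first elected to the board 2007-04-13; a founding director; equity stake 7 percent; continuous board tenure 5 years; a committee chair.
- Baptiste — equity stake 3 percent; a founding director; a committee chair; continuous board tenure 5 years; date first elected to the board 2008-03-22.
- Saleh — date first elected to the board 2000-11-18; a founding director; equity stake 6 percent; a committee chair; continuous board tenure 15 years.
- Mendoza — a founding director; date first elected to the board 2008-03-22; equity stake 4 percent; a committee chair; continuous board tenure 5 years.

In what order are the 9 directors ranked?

Marchetti, Saleh, Dimitriou, Bianchi, Baptiste, Mendoza, Ibarra, Halvorsen, Szabo

By continuous board tenure (higher first): Marchetti, Saleh and Dimitriou (each 15 years); then Bianchi, Baptiste, Mendoza, Ibarra, Halvorsen and Szabo (each 5 years).
Marchetti, Saleh and Dimitriou are each a founding director, so the next rule applies.
Marchetti, Saleh and Dimitriou all have date first elected to the board 2000-11-18, so the next rule applies.
Among Marchetti, Saleh and Dimitriou, by equity stake (lower first): Marchetti (1 percent) before Saleh (6 percent) before Dimitriou (9 percent).
Bianchi, Baptiste, Mendoza, Ibarra, Halvorsen and Szabo are each a founding director, so the next rule applies.
Among Bianchi, Baptiste, Mendoza, Ibarra, Halvorsen and Szabo, by date first elected to the board (earlier first): Bianchi (2007-04-13) before Baptiste, Mendoza, Ibarra, Halvorsen and Szabo (2008-03-22).
Among Baptiste, Mendoza, Ibarra, Halvorsen and Szabo, by equity stake (lower first): Baptiste (3 percent) before Mendoza (4 percent) before Ibarra (5 percent) before Halvorsen (8 percent) before Szabo (14 percent).
Full order: Marchetti, Saleh, Dimitriou, Bianchi, Baptiste, Mendoza, Ibarra, Halvorsen, Szabo.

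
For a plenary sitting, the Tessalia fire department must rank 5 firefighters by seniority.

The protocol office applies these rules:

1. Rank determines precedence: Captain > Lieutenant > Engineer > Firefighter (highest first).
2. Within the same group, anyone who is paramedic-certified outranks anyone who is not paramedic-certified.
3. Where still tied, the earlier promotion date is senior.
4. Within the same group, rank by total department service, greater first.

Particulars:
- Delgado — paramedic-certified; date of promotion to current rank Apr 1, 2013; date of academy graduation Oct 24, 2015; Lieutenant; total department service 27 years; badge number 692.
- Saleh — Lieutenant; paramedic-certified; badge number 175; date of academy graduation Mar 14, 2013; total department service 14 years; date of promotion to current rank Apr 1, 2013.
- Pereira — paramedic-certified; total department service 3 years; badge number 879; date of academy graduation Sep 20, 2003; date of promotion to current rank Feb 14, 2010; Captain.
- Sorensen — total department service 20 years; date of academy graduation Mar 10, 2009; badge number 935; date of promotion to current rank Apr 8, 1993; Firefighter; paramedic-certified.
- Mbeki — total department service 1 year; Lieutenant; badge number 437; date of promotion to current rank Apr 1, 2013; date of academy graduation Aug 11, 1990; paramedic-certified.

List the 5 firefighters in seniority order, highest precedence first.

By rank: Pereira (Captain); then Delgado, Saleh and Mbeki (Lieutenant); then Sorensen (Firefighter).
Delgado, Saleh and Mbeki are each paramedic-certified, so the next rule applies.
Delgado, Saleh and Mbeki all have date of promotion to current rank Apr 1, 2013, so the next rule applies.
Among Delgado, Saleh and Mbeki, by total department service (higher first): Delgado (27 years) before Saleh (14 years) before Mbeki (1 year).
Full order: Pereira, Delgado, Saleh, Mbeki, Sorensen.

Pereira, Delgado, Saleh, Mbeki, Sorensen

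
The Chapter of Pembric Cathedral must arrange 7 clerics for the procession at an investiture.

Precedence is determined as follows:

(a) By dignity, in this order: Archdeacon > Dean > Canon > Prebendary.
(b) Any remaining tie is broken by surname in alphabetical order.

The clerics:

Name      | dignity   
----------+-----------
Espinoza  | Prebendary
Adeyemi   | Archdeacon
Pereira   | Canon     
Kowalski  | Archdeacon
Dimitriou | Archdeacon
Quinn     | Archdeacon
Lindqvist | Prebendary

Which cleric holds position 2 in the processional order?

By dignity: Adeyemi, Dimitriou, Kowalski and Quinn (Archdeacon); then Pereira (Canon); then Espinoza and Lindqvist (Prebendary).
Among Adeyemi, Dimitriou, Kowalski and Quinn, alphabetically by surname: Adeyemi before Dimitriou before Kowalski before Quinn.
Among Espinoza and Lindqvist, alphabetically by surname: Espinoza before Lindqvist.
Order: Adeyemi, Dimitriou, Kowalski, Quinn, Pereira, Espinoza, Lindqvist.

Dimitriou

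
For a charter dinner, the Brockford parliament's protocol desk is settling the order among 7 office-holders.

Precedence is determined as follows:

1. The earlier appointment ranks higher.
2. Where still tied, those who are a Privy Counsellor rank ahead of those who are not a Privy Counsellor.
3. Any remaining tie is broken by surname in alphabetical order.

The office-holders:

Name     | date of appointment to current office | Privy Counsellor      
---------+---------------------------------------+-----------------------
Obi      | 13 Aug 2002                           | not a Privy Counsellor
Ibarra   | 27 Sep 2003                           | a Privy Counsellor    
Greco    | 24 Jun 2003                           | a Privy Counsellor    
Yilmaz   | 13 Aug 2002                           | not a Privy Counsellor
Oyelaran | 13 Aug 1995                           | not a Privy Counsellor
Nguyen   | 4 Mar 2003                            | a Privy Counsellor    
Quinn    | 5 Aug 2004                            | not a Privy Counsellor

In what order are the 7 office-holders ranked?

By date of appointment to current office (earlier first): Oyelaran (13 Aug 1995); then Obi and Yilmaz (both 13 Aug 2002); then Nguyen (4 Mar 2003); then Greco (24 Jun 2003); then Ibarra (27 Sep 2003); then Quinn (5 Aug 2004).
Obi and Yilmaz are each not a Privy Counsellor, so the next rule applies.
Among Obi and Yilmaz, alphabetically by surname: Obi before Yilmaz.
Full order: Oyelaran, Obi, Yilmaz, Nguyen, Greco, Ibarra, Quinn.

Oyelaran, Obi, Yilmaz, Nguyen, Greco, Ibarra, Quinn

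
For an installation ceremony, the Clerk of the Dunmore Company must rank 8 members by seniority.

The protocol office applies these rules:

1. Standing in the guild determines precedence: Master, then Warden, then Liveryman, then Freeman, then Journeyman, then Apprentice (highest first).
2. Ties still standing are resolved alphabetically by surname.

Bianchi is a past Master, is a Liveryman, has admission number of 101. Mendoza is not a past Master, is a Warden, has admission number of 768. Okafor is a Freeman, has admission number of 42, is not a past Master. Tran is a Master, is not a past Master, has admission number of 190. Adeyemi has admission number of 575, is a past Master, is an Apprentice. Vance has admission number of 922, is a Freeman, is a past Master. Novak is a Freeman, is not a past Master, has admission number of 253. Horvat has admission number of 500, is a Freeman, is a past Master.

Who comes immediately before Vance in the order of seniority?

Okafor

By standing in the guild: Tran (Master); then Mendoza (Warden); then Bianchi (Liveryman); then Horvat, Novak, Okafor and Vance (Freeman); then Adeyemi (Apprentice).
Among Horvat, Novak, Okafor and Vance, alphabetically by surname: Horvat before Novak before Okafor before Vance.
Order: Tran, Mendoza, Bianchi, Horvat, Novak, Okafor, Vance, Adeyemi.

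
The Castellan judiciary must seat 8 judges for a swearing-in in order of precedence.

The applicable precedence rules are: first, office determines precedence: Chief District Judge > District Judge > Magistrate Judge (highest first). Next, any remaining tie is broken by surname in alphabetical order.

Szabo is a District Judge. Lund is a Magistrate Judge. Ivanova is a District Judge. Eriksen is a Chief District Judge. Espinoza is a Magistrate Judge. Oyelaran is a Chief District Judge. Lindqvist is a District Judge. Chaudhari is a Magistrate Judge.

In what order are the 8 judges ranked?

By office: Eriksen and Oyelaran (Chief District Judge); then Ivanova, Lindqvist and Szabo (District Judge); then Chaudhari, Espinoza and Lund (Magistrate Judge).
Among Eriksen and Oyelaran, alphabetically by surname: Eriksen before Oyelaran.
Among Ivanova, Lindqvist and Szabo, alphabetically by surname: Ivanova before Lindqvist before Szabo.
Among Chaudhari, Espinoza and Lund, alphabetically by surname: Chaudhari before Espinoza before Lund.
Full order: Eriksen, Oyelaran, Ivanova, Lindqvist, Szabo, Chaudhari, Espinoza, Lund.

Eriksen, Oyelaran, Ivanova, Lindqvist, Szabo, Chaudhari, Espinoza, Lund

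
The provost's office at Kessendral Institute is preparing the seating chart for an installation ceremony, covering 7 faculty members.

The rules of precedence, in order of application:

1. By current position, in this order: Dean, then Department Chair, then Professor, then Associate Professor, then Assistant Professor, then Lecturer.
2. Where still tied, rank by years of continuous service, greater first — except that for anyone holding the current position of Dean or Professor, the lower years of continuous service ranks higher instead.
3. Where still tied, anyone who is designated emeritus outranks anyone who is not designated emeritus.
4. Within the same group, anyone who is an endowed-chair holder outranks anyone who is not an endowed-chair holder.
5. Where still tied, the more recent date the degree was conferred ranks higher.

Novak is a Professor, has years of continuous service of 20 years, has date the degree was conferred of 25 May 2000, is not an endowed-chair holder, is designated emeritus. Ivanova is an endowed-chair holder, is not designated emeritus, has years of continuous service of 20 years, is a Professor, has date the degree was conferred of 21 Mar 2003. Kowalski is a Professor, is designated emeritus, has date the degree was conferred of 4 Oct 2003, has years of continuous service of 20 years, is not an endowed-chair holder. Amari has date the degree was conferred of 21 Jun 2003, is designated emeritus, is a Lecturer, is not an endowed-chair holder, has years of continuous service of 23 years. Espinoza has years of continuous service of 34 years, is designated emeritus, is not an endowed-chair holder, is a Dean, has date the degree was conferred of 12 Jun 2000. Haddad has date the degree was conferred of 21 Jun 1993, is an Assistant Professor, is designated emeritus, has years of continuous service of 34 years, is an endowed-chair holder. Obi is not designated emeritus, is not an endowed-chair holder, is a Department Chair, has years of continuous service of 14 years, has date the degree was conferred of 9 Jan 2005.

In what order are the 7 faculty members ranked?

Espinoza, Obi, Kowalski, Novak, Ivanova, Haddad, Amari

By current position: Espinoza (Dean); then Obi (Department Chair); then Kowalski, Novak and Ivanova (Professor); then Haddad (Assistant Professor); then Amari (Lecturer).
Kowalski, Novak and Ivanova all have years of continuous service 20 years, so the next rule applies.
Among Kowalski, Novak and Ivanova, designated emeritus before not designated emeritus: Kowalski and Novak (designated emeritus) before Ivanova (not designated emeritus).
Kowalski and Novak are each not an endowed-chair holder, so the next rule applies.
Among Kowalski and Novak, by date the degree was conferred (later first): Kowalski (4 Oct 2003) before Novak (25 May 2000).
Full order: Espinoza, Obi, Kowalski, Novak, Ivanova, Haddad, Amari.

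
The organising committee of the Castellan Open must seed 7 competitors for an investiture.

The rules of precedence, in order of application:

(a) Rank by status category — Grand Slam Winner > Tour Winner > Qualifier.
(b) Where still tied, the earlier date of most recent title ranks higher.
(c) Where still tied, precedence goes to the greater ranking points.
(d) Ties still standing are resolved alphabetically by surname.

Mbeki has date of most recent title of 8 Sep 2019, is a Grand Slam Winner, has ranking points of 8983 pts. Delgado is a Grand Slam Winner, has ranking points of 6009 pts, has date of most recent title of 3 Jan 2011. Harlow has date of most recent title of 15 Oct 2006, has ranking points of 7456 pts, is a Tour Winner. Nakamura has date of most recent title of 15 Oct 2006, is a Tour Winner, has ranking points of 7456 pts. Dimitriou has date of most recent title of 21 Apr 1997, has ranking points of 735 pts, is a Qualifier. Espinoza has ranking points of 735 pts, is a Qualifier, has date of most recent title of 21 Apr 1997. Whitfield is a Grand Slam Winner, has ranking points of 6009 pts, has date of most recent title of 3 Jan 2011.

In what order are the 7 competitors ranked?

Delgado, Whitfield, Mbeki, Harlow, Nakamura, Dimitriou, Espinoza

By status category: Delgado, Whitfield and Mbeki (Grand Slam Winner); then Harlow and Nakamura (Tour Winner); then Dimitriou and Espinoza (Qualifier).
Among Delgado, Whitfield and Mbeki, by date of most recent title (earlier first): Delgado and Whitfield (3 Jan 2011) before Mbeki (8 Sep 2019).
Delgado and Whitfield both have ranking points 6009 pts, so the next rule applies.
Among Delgado and Whitfield, alphabetically by surname: Delgado before Whitfield.
Harlow and Nakamura both have date of most recent title 15 Oct 2006, so the next rule applies.
Harlow and Nakamura both have ranking points 7456 pts, so the next rule applies.
Among Harlow and Nakamura, alphabetically by surname: Harlow before Nakamura.
Dimitriou and Espinoza both have date of most recent title 21 Apr 1997, so the next rule applies.
Dimitriou and Espinoza both have ranking points 735 pts, so the next rule applies.
Among Dimitriou and Espinoza, alphabetically by surname: Dimitriou before Espinoza.
Full order: Delgado, Whitfield, Mbeki, Harlow, Nakamura, Dimitriou, Espinoza.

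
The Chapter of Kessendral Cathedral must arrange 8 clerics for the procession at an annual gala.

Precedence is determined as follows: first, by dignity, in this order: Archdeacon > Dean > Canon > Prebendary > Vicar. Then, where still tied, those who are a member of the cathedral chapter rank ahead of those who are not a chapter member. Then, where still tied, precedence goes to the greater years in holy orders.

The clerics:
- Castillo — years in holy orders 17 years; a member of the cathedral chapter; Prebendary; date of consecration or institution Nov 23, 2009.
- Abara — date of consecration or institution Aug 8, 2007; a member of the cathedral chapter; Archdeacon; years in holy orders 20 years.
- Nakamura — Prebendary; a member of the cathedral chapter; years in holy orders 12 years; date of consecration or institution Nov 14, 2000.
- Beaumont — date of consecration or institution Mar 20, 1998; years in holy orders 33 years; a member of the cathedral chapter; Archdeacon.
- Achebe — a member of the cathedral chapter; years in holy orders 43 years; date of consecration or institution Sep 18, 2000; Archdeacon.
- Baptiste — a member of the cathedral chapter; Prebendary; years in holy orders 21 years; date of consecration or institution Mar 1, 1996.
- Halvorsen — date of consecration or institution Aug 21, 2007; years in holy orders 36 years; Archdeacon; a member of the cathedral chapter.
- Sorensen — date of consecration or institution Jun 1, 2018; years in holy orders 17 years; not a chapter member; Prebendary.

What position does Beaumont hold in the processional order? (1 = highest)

3

By dignity: Achebe, Halvorsen, Beaumont and Abara (Archdeacon); then Baptiste, Castillo, Nakamura and Sorensen (Prebendary).
Achebe, Halvorsen, Beaumont and Abara are each a member of the cathedral chapter, so the next rule applies.
Among Achebe, Halvorsen, Beaumont and Abara, by years in holy orders (higher first): Achebe (43 years) before Halvorsen (36 years) before Beaumont (33 years) before Abara (20 years).
Among Baptiste, Castillo, Nakamura and Sorensen, a member of the cathedral chapter before not a chapter member: Baptiste, Castillo and Nakamura (a member of the cathedral chapter) before Sorensen (not a chapter member).
Among Baptiste, Castillo and Nakamura, by years in holy orders (higher first): Baptiste (21 years) before Castillo (17 years) before Nakamura (12 years).
Order: Achebe, Halvorsen, Beaumont, Abara, Baptiste, Castillo, Nakamura, Sorensen. So position 3.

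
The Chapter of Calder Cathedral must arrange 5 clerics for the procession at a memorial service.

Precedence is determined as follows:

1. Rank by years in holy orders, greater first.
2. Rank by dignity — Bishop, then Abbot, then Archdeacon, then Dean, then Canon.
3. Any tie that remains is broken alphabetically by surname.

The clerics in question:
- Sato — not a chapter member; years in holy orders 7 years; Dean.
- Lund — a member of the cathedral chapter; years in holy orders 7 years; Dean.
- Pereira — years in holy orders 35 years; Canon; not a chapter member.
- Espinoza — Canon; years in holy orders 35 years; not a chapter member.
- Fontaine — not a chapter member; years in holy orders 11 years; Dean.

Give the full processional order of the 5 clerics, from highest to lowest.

Espinoza, Pereira, Fontaine, Lund, Sato

By years in holy orders (higher first): Espinoza and Pereira (both 35 years); then Fontaine (11 years); then Lund and Sato (both 7 years).
Espinoza and Pereira are each Canon, so the next rule applies.
Among Espinoza and Pereira, alphabetically by surname: Espinoza before Pereira.
Lund and Sato are each Dean, so the next rule applies.
Among Lund and Sato, alphabetically by surname: Lund before Sato.
Full order: Espinoza, Pereira, Fontaine, Lund, Sato.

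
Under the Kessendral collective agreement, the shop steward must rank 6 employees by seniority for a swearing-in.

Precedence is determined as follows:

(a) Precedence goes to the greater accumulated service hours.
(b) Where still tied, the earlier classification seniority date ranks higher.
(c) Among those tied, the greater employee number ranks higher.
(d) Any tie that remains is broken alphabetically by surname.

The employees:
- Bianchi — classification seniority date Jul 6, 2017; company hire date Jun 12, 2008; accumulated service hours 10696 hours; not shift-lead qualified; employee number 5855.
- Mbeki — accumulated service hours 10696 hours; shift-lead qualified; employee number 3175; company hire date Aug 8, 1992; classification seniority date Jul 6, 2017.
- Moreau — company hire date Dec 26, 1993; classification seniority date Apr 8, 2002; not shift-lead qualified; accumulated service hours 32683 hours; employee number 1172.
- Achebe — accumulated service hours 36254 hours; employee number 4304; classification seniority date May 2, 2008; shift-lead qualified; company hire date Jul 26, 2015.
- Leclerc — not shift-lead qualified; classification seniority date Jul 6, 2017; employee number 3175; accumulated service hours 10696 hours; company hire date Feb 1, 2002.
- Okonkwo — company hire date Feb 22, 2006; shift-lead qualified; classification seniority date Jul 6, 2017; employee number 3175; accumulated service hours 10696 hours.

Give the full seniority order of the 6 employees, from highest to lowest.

Achebe, Moreau, Bianchi, Leclerc, Mbeki, Okonkwo

By accumulated service hours (higher first): Achebe (36254 hours); then Moreau (32683 hours); then Bianchi, Leclerc, Mbeki and Okonkwo (each 10696 hours).
Bianchi, Leclerc, Mbeki and Okonkwo all have classification seniority date Jul 6, 2017, so the next rule applies.
Among Bianchi, Leclerc, Mbeki and Okonkwo, by employee number (higher first): Bianchi (5855) before Leclerc, Mbeki and Okonkwo (3175).
Among Leclerc, Mbeki and Okonkwo, alphabetically by surname: Leclerc before Mbeki before Okonkwo.
Full order: Achebe, Moreau, Bianchi, Leclerc, Mbeki, Okonkwo.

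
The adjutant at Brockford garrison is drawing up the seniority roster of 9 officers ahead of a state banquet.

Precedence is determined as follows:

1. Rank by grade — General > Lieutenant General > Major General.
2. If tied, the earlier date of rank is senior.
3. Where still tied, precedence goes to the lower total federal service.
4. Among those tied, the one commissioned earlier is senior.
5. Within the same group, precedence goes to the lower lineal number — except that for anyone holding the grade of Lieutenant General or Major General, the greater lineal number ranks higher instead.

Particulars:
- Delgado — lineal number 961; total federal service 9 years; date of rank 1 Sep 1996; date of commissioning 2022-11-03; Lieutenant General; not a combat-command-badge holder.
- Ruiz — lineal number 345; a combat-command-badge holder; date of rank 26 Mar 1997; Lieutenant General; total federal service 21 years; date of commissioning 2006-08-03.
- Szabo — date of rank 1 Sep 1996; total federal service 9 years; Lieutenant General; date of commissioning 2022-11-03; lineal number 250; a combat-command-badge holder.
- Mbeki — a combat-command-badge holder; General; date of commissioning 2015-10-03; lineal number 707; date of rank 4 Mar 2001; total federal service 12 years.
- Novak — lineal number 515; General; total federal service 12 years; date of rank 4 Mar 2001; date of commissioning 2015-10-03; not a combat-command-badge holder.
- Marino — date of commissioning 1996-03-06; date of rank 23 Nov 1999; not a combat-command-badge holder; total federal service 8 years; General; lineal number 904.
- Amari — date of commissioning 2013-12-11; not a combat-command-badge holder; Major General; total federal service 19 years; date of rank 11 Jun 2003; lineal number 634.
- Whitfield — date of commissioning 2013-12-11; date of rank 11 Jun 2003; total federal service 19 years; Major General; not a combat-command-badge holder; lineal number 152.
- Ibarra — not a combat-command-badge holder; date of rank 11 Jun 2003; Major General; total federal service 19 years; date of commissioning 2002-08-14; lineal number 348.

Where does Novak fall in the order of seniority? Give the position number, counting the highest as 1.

By grade: Marino, Novak and Mbeki (General); then Delgado, Szabo and Ruiz (Lieutenant General); then Ibarra, Amari and Whitfield (Major General).
Among Marino, Novak and Mbeki, by date of rank (earlier first): Marino (23 Nov 1999) before Novak and Mbeki (4 Mar 2001).
Novak and Mbeki both have total federal service 12 years, so the next rule applies.
Novak and Mbeki both have date of commissioning 2015-10-03, so the next rule applies.
Among Novak and Mbeki, by lineal number (lower first): Novak (515) before Mbeki (707).
Among Delgado, Szabo and Ruiz, by date of rank (earlier first): Delgado and Szabo (1 Sep 1996) before Ruiz (26 Mar 1997).
Delgado and Szabo both have total federal service 9 years, so the next rule applies.
Delgado and Szabo both have date of commissioning 2022-11-03, so the next rule applies.
Among Delgado and Szabo, by lineal number (higher first) (reversed rule for this group): Delgado (961) before Szabo (250).
Ibarra, Amari and Whitfield all have date of rank 11 Jun 2003, so the next rule applies.
Ibarra, Amari and Whitfield all have total federal service 19 years, so the next rule applies.
Among Ibarra, Amari and Whitfield, by date of commissioning (earlier first): Ibarra (2002-08-14) before Amari and Whitfield (2013-12-11).
Among Amari and Whitfield, by lineal number (higher first) (reversed rule for this group): Amari (634) before Whitfield (152).
Order: Marino, Novak, Mbeki, Delgado, Szabo, Ruiz, Ibarra, Amari, Whitfield. So position 2.

2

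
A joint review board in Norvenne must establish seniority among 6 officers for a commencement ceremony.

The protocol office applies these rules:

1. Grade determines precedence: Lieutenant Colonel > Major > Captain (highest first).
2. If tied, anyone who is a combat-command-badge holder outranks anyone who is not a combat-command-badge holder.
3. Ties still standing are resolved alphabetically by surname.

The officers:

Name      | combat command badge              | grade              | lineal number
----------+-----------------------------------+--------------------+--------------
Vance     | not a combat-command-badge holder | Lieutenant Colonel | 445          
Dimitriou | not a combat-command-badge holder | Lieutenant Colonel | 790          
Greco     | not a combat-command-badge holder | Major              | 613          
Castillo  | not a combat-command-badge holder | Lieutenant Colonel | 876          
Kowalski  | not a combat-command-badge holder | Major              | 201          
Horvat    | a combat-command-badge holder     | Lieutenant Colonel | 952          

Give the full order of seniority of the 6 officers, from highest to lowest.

Horvat, Castillo, Dimitriou, Vance, Greco, Kowalski

By grade: Horvat, Castillo, Dimitriou and Vance (Lieutenant Colonel); then Greco and Kowalski (Major).
Among Horvat, Castillo, Dimitriou and Vance, a combat-command-badge holder before not a combat-command-badge holder: Horvat (a combat-command-badge holder) before Castillo, Dimitriou and Vance (not a combat-command-badge holder).
Among Castillo, Dimitriou and Vance, alphabetically by surname: Castillo before Dimitriou before Vance.
Greco and Kowalski are each not a combat-command-badge holder, so the next rule applies.
Among Greco and Kowalski, alphabetically by surname: Greco before Kowalski.
Full order: Horvat, Castillo, Dimitriou, Vance, Greco, Kowalski.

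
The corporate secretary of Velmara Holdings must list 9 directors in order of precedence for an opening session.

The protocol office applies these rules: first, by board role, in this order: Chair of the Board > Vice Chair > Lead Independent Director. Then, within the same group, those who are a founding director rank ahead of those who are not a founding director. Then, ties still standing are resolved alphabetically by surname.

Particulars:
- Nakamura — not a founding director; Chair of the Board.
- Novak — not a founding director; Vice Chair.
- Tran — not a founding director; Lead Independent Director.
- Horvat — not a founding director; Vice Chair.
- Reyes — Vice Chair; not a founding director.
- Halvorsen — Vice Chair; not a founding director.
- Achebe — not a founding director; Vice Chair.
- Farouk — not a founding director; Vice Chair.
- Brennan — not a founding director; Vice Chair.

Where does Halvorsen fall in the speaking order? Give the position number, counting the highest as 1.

By board role: Nakamura (Chair of the Board); then Achebe, Brennan, Farouk, Halvorsen, Horvat, Novak and Reyes (Vice Chair); then Tran (Lead Independent Director).
Achebe, Brennan, Farouk, Halvorsen, Horvat, Novak and Reyes are each not a founding director, so the next rule applies.
Among Achebe, Brennan, Farouk, Halvorsen, Horvat, Novak and Reyes, alphabetically by surname: Achebe before Brennan before Farouk before Halvorsen before Horvat before Novak before Reyes.
Order: Nakamura, Achebe, Brennan, Farouk, Halvorsen, Horvat, Novak, Reyes, Tran. So position 5.

5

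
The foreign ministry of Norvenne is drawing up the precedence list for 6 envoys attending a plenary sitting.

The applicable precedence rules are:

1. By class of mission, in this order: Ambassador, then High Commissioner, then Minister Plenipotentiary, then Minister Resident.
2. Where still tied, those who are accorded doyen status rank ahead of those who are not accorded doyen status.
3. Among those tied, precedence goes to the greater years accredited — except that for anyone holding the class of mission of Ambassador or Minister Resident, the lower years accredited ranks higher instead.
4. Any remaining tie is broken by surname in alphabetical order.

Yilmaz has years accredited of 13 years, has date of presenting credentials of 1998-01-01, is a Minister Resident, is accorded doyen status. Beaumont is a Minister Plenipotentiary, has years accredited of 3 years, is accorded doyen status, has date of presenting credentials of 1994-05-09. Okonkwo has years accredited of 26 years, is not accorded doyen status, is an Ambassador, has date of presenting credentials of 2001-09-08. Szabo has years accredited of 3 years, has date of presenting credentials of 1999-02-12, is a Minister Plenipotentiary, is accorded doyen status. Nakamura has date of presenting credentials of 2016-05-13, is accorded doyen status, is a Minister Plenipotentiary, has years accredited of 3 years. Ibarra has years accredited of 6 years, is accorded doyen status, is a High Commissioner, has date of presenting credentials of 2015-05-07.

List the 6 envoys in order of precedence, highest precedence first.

Okonkwo, Ibarra, Beaumont, Nakamura, Szabo, Yilmaz

By class of mission: Okonkwo (Ambassador); then Ibarra (High Commissioner); then Beaumont, Nakamura and Szabo (Minister Plenipotentiary); then Yilmaz (Minister Resident).
Beaumont, Nakamura and Szabo are each accorded doyen status, so the next rule applies.
Beaumont, Nakamura and Szabo all have years accredited 3 years, so the next rule applies.
Among Beaumont, Nakamura and Szabo, alphabetically by surname: Beaumont before Nakamura before Szabo.
Full order: Okonkwo, Ibarra, Beaumont, Nakamura, Szabo, Yilmaz.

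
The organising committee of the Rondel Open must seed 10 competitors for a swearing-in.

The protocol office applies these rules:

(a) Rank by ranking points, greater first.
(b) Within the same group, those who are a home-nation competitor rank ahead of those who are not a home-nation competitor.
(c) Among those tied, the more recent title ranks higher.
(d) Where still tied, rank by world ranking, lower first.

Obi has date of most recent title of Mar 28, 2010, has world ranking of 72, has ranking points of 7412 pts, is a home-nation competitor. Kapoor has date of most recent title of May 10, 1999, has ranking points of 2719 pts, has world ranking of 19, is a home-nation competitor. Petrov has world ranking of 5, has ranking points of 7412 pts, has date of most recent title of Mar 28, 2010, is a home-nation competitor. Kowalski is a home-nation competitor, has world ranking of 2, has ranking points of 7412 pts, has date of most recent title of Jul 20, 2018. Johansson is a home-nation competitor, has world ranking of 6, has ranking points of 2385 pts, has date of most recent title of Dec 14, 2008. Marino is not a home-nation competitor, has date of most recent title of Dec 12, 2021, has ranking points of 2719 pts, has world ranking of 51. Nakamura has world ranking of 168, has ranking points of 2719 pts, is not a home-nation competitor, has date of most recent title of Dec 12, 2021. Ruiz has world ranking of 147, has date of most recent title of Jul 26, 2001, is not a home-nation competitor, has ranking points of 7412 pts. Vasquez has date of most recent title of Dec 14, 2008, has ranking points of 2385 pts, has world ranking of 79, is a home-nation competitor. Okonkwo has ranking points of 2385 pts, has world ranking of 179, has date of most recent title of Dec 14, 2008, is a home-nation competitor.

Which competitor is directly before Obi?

Petrov

By ranking points (higher first): Kowalski, Petrov, Obi and Ruiz (each 7412 pts); then Kapoor, Marino and Nakamura (each 2719 pts); then Johansson, Vasquez and Okonkwo (each 2385 pts).
Among Kowalski, Petrov, Obi and Ruiz, a home-nation competitor before not a home-nation competitor: Kowalski, Petrov and Obi (a home-nation competitor) before Ruiz (not a home-nation competitor).
Among Kowalski, Petrov and Obi, by date of most recent title (later first): Kowalski (Jul 20, 2018) before Petrov and Obi (Mar 28, 2010).
Among Petrov and Obi, by world ranking (lower first): Petrov (5) before Obi (72).
Among Kapoor, Marino and Nakamura, a home-nation competitor before not a home-nation competitor: Kapoor (a home-nation competitor) before Marino and Nakamura (not a home-nation competitor).
Marino and Nakamura both have date of most recent title Dec 12, 2021, so the next rule applies.
Among Marino and Nakamura, by world ranking (lower first): Marino (51) before Nakamura (168).
Johansson, Vasquez and Okonkwo are each a home-nation competitor, so the next rule applies.
Johansson, Vasquez and Okonkwo all have date of most recent title Dec 14, 2008, so the next rule applies.
Among Johansson, Vasquez and Okonkwo, by world ranking (lower first): Johansson (6) before Vasquez (79) before Okonkwo (179).
Order: Kowalski, Petrov, Obi, Ruiz, Kapoor, Marino, Nakamura, Johansson, Vasquez, Okonkwo.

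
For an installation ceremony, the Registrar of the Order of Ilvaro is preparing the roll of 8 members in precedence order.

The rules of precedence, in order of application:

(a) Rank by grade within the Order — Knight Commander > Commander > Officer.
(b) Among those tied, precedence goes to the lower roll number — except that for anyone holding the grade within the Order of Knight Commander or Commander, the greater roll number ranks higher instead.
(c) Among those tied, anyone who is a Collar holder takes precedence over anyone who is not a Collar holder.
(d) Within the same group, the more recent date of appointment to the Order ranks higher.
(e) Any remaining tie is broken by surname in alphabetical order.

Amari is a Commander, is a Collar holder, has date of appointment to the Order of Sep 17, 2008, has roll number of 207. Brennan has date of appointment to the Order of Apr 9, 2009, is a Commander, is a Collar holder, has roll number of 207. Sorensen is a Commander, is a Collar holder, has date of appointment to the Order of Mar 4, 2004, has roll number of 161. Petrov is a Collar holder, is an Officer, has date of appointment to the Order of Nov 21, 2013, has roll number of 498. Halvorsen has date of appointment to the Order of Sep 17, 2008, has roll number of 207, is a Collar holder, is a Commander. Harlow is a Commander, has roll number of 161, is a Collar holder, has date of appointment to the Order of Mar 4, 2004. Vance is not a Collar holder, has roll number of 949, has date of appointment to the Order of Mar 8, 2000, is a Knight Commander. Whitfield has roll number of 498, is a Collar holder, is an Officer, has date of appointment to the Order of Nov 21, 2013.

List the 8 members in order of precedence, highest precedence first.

By grade within the Order: Vance (Knight Commander); then Brennan, Amari, Halvorsen, Harlow and Sorensen (Commander); then Petrov and Whitfield (Officer).
Among Brennan, Amari, Halvorsen, Harlow and Sorensen, by roll number (higher first) (reversed rule for this group): Brennan, Amari and Halvorsen (207) before Harlow and Sorensen (161).
Brennan, Amari and Halvorsen are each a Collar holder, so the next rule applies.
Among Brennan, Amari and Halvorsen, by date of appointment to the Order (later first): Brennan (Apr 9, 2009) before Amari and Halvorsen (Sep 17, 2008).
Among Amari and Halvorsen, alphabetically by surname: Amari before Halvorsen.
Harlow and Sorensen are each a Collar holder, so the next rule applies.
Harlow and Sorensen both have date of appointment to the Order Mar 4, 2004, so the next rule applies.
Among Harlow and Sorensen, alphabetically by surname: Harlow before Sorensen.
Petrov and Whitfield both have roll number 498, so the next rule applies.
Petrov and Whitfield are each a Collar holder, so the next rule applies.
Petrov and Whitfield both have date of appointment to the Order Nov 21, 2013, so the next rule applies.
Among Petrov and Whitfield, alphabetically by surname: Petrov before Whitfield.
Full order: Vance, Brennan, Amari, Halvorsen, Harlow, Sorensen, Petrov, Whitfield.

Vance, Brennan, Amari, Halvorsen, Harlow, Sorensen, Petrov, Whitfield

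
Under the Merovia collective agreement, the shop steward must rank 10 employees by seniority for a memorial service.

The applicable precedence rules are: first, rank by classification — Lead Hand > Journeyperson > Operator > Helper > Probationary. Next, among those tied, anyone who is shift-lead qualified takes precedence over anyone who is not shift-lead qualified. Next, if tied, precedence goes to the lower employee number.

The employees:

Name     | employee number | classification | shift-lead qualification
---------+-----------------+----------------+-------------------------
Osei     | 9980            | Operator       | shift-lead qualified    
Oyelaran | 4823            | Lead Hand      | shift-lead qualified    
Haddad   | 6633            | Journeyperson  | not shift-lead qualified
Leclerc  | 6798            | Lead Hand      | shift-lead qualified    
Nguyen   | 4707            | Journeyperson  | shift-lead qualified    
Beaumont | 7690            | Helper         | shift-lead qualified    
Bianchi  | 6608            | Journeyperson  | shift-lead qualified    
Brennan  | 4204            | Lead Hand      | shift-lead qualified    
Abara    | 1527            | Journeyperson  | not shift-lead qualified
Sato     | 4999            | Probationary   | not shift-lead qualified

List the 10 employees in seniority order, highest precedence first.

By classification: Brennan, Oyelaran and Leclerc (Lead Hand); then Nguyen, Bianchi, Abara and Haddad (Journeyperson); then Osei (Operator); then Beaumont (Helper); then Sato (Probationary).
Brennan, Oyelaran and Leclerc are each shift-lead qualified, so the next rule applies.
Among Brennan, Oyelaran and Leclerc, by employee number (lower first): Brennan (4204) before Oyelaran (4823) before Leclerc (6798).
Among Nguyen, Bianchi, Abara and Haddad, shift-lead qualified before not shift-lead qualified: Nguyen and Bianchi (shift-lead qualified) before Abara and Haddad (not shift-lead qualified).
Among Nguyen and Bianchi, by employee number (lower first): Nguyen (4707) before Bianchi (6608).
Among Abara and Haddad, by employee number (lower first): Abara (1527) before Haddad (6633).
Full order: Brennan, Oyelaran, Leclerc, Nguyen, Bianchi, Abara, Haddad, Osei, Beaumont, Sato.

Brennan, Oyelaran, Leclerc, Nguyen, Bianchi, Abara, Haddad, Osei, Beaumont, Sato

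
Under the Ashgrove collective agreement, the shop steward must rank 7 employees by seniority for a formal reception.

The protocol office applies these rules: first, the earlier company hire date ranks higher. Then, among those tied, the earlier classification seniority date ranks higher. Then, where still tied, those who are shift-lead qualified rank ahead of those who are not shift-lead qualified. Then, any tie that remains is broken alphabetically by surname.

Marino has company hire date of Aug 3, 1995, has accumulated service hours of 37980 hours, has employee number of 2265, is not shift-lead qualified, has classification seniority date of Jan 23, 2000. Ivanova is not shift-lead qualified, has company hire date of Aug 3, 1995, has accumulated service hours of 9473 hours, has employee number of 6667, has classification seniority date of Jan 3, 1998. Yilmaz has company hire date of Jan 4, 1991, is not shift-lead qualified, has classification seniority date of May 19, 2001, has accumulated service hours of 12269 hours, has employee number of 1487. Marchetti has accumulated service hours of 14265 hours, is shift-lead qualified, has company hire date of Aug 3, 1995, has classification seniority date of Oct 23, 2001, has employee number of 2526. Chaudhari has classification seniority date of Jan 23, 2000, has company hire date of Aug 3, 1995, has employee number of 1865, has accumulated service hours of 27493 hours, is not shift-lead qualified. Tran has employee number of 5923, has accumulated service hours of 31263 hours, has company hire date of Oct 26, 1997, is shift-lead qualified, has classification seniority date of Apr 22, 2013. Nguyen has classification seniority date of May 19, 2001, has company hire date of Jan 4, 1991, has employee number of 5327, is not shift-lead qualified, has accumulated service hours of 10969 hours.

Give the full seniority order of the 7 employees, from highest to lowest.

Nguyen, Yilmaz, Ivanova, Chaudhari, Marino, Marchetti, Tran

By company hire date (earlier first): Nguyen and Yilmaz (both Jan 4, 1991); then Ivanova, Chaudhari, Marino and Marchetti (each Aug 3, 1995); then Tran (Oct 26, 1997).
Nguyen and Yilmaz both have classification seniority date May 19, 2001, so the next rule applies.
Nguyen and Yilmaz are each not shift-lead qualified, so the next rule applies.
Among Nguyen and Yilmaz, alphabetically by surname: Nguyen before Yilmaz.
Among Ivanova, Chaudhari, Marino and Marchetti, by classification seniority date (earlier first): Ivanova (Jan 3, 1998) before Chaudhari and Marino (Jan 23, 2000) before Marchetti (Oct 23, 2001).
Chaudhari and Marino are each not shift-lead qualified, so the next rule applies.
Among Chaudhari and Marino, alphabetically by surname: Chaudhari before Marino.
Full order: Nguyen, Yilmaz, Ivanova, Chaudhari, Marino, Marchetti, Tran.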